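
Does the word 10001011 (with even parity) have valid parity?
Sum of all bits: 1+0+0+0+1+0+1+1 = 4; 4 mod 2 = 0. Result is 0 → valid parity.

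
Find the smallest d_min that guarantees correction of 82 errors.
Correcting t errors requires d_min ≥ 2t + 1 = 2·82 + 1 = 165.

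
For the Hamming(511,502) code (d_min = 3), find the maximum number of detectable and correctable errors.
Detection only: up to d_min − 1 = 2 errors.
Correction: up to ⌊(d_min − 1)/2⌋ = ⌊2/2⌋ = 1 errors.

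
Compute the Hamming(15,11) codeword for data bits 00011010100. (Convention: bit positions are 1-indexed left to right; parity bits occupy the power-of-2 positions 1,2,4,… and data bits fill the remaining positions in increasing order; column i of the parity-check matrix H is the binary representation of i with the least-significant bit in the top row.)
Codeword c = d · G (mod 2), d = 00011010100:
  c[0] = d·G[:,0] = (00011010100)·(11011010101) mod 2 = 0+0+0+1+1+0+1+0+1+0+0 mod 2 = 0
  c[1] = d·G[:,1] = (00011010100)·(10110110011) mod 2 = 0+0+0+1+0+0+1+0+0+0+0 mod 2 = 0
  c[2] = d·G[:,2] = (00011010100)·(10000000000) mod 2 = 0+0+0+0+0+0+0+0+0+0+0 mod 2 = 0
  c[3] = d·G[:,3] = (00011010100)·(01110001111) mod 2 = 0+0+0+1+0+0+0+0+1+0+0 mod 2 = 0
  c[4] = d·G[:,4] = (00011010100)·(01000000000) mod 2 = 0+0+0+0+0+0+0+0+0+0+0 mod 2 = 0
  c[5] = d·G[:,5] = (00011010100)·(00100000000) mod 2 = 0+0+0+0+0+0+0+0+0+0+0 mod 2 = 0
  c[6] = d·G[:,6] = (00011010100)·(00010000000) mod 2 = 0+0+0+1+0+0+0+0+0+0+0 mod 2 = 1
  c[7] = d·G[:,7] = (00011010100)·(00001111111) mod 2 = 0+0+0+0+1+0+1+0+1+0+0 mod 2 = 1
  c[8] = d·G[:,8] = (00011010100)·(00001000000) mod 2 = 0+0+0+0+1+0+0+0+0+0+0 mod 2 = 1
  c[9] = d·G[:,9] = (00011010100)·(00000100000) mod 2 = 0+0+0+0+0+0+0+0+0+0+0 mod 2 = 0
  c[10] = d·G[:,10] = (00011010100)·(00000010000) mod 2 = 0+0+0+0+0+0+1+0+0+0+0 mod 2 = 1
  c[11] = d·G[:,11] = (00011010100)·(00000001000) mod 2 = 0+0+0+0+0+0+0+0+0+0+0 mod 2 = 0
  c[12] = d·G[:,12] = (00011010100)·(00000000100) mod 2 = 0+0+0+0+0+0+0+0+1+0+0 mod 2 = 1
  c[13] = d·G[:,13] = (00011010100)·(00000000010) mod 2 = 0+0+0+0+0+0+0+0+0+0+0 mod 2 = 0
  c[14] = d·G[:,14] = (00011010100)·(00000000001) mod 2 = 0+0+0+0+0+0+0+0+0+0+0 mod 2 = 0
Codeword = 000000111010100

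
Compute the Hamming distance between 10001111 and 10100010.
XOR = 00101101, count of 1s = 4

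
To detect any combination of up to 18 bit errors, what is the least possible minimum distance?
Detecting e errors requires d_min ≥ e + 1 = 18 + 1 = 19.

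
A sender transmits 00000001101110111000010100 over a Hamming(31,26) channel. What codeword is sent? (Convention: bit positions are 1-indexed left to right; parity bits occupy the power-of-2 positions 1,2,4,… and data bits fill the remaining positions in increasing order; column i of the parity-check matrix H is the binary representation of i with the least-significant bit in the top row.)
Codeword c = d · G (mod 2), d = 00000001101110111000010100:
  c[0] = d·G[:,0] = (00000001101110111000010100)·(11011010101101010101010101) mod 2 = 0+0+0+0+0+0+0+0+1+0+1+1+0+0+0+1+0+0+0+0+0+1+0+1+0+0 mod 2 = 0
  c[1] = d·G[:,1] = (00000001101110111000010100)·(10110110011011001100110011) mod 2 = 0+0+0+0+0+0+0+0+0+0+1+0+1+0+0+0+1+0+0+0+0+1+0+0+0+0 mod 2 = 0
  c[2] = d·G[:,2] = (00000001101110111000010100)·(10000000000000000000000000) mod 2 = 0+0+0+0+0+0+0+0+0+0+0+0+0+0+0+0+0+0+0+0+0+0+0+0+0+0 mod 2 = 0
  c[3] = d·G[:,3] = (00000001101110111000010100)·(01110001111000111100001111) mod 2 = 0+0+0+0+0+0+0+1+1+0+1+0+0+0+1+1+1+0+0+0+0+0+0+1+0+0 mod 2 = 1
  c[4] = d·G[:,4] = (00000001101110111000010100)·(01000000000000000000000000) mod 2 = 0+0+0+0+0+0+0+0+0+0+0+0+0+0+0+0+0+0+0+0+0+0+0+0+0+0 mod 2 = 0
  c[5] = d·G[:,5] = (00000001101110111000010100)·(00100000000000000000000000) mod 2 = 0+0+0+0+0+0+0+0+0+0+0+0+0+0+0+0+0+0+0+0+0+0+0+0+0+0 mod 2 = 0
  c[6] = d·G[:,6] = (00000001101110111000010100)·(00010000000000000000000000) mod 2 = 0+0+0+0+0+0+0+0+0+0+0+0+0+0+0+0+0+0+0+0+0+0+0+0+0+0 mod 2 = 0
  c[7] = d·G[:,7] = (00000001101110111000010100)·(00001111111000000011111111) mod 2 = 0+0+0+0+0+0+0+1+1+0+1+0+0+0+0+0+0+0+0+0+0+1+0+1+0+0 mod 2 = 1
  c[8] = d·G[:,8] = (00000001101110111000010100)·(00001000000000000000000000) mod 2 = 0+0+0+0+0+0+0+0+0+0+0+0+0+0+0+0+0+0+0+0+0+0+0+0+0+0 mod 2 = 0
  c[9] = d·G[:,9] = (00000001101110111000010100)·(00000100000000000000000000) mod 2 = 0+0+0+0+0+0+0+0+0+0+0+0+0+0+0+0+0+0+0+0+0+0+0+0+0+0 mod 2 = 0
  c[10] = d·G[:,10] = (00000001101110111000010100)·(00000010000000000000000000) mod 2 = 0+0+0+0+0+0+0+0+0+0+0+0+0+0+0+0+0+0+0+0+0+0+0+0+0+0 mod 2 = 0
  c[11] = d·G[:,11] = (00000001101110111000010100)·(00000001000000000000000000) mod 2 = 0+0+0+0+0+0+0+1+0+0+0+0+0+0+0+0+0+0+0+0+0+0+0+0+0+0 mod 2 = 1
  c[12] = d·G[:,12] = (00000001101110111000010100)·(00000000100000000000000000) mod 2 = 0+0+0+0+0+0+0+0+1+0+0+0+0+0+0+0+0+0+0+0+0+0+0+0+0+0 mod 2 = 1
  c[13] = d·G[:,13] = (00000001101110111000010100)·(00000000010000000000000000) mod 2 = 0+0+0+0+0+0+0+0+0+0+0+0+0+0+0+0+0+0+0+0+0+0+0+0+0+0 mod 2 = 0
  c[14] = d·G[:,14] = (00000001101110111000010100)·(00000000001000000000000000) mod 2 = 0+0+0+0+0+0+0+0+0+0+1+0+0+0+0+0+0+0+0+0+0+0+0+0+0+0 mod 2 = 1
  c[15] = d·G[:,15] = (00000001101110111000010100)·(00000000000111111111111111) mod 2 = 0+0+0+0+0+0+0+0+0+0+0+1+1+0+1+1+1+0+0+0+0+1+0+1+0+0 mod 2 = 1
  c[16] = d·G[:,16] = (00000001101110111000010100)·(00000000000100000000000000) mod 2 = 0+0+0+0+0+0+0+0+0+0+0+1+0+0+0+0+0+0+0+0+0+0+0+0+0+0 mod 2 = 1
  c[17] = d·G[:,17] = (00000001101110111000010100)·(00000000000010000000000000) mod 2 = 0+0+0+0+0+0+0+0+0+0+0+0+1+0+0+0+0+0+0+0+0+0+0+0+0+0 mod 2 = 1
  c[18] = d·G[:,18] = (00000001101110111000010100)·(00000000000001000000000000) mod 2 = 0+0+0+0+0+0+0+0+0+0+0+0+0+0+0+0+0+0+0+0+0+0+0+0+0+0 mod 2 = 0
  c[19] = d·G[:,19] = (00000001101110111000010100)·(00000000000000100000000000) mod 2 = 0+0+0+0+0+0+0+0+0+0+0+0+0+0+1+0+0+0+0+0+0+0+0+0+0+0 mod 2 = 1
  c[20] = d·G[:,20] = (00000001101110111000010100)·(00000000000000010000000000) mod 2 = 0+0+0+0+0+0+0+0+0+0+0+0+0+0+0+1+0+0+0+0+0+0+0+0+0+0 mod 2 = 1
  c[21] = d·G[:,21] = (00000001101110111000010100)·(00000000000000001000000000) mod 2 = 0+0+0+0+0+0+0+0+0+0+0+0+0+0+0+0+1+0+0+0+0+0+0+0+0+0 mod 2 = 1
  c[22] = d·G[:,22] = (00000001101110111000010100)·(00000000000000000100000000) mod 2 = 0+0+0+0+0+0+0+0+0+0+0+0+0+0+0+0+0+0+0+0+0+0+0+0+0+0 mod 2 = 0
  c[23] = d·G[:,23] = (00000001101110111000010100)·(00000000000000000010000000) mod 2 = 0+0+0+0+0+0+0+0+0+0+0+0+0+0+0+0+0+0+0+0+0+0+0+0+0+0 mod 2 = 0
  c[24] = d·G[:,24] = (00000001101110111000010100)·(00000000000000000001000000) mod 2 = 0+0+0+0+0+0+0+0+0+0+0+0+0+0+0+0+0+0+0+0+0+0+0+0+0+0 mod 2 = 0
  c[25] = d·G[:,25] = (00000001101110111000010100)·(00000000000000000000100000) mod 2 = 0+0+0+0+0+0+0+0+0+0+0+0+0+0+0+0+0+0+0+0+0+0+0+0+0+0 mod 2 = 0
  c[26] = d·G[:,26] = (00000001101110111000010100)·(00000000000000000000010000) mod 2 = 0+0+0+0+0+0+0+0+0+0+0+0+0+0+0+0+0+0+0+0+0+1+0+0+0+0 mod 2 = 1
  c[27] = d·G[:,27] = (00000001101110111000010100)·(00000000000000000000001000) mod 2 = 0+0+0+0+0+0+0+0+0+0+0+0+0+0+0+0+0+0+0+0+0+0+0+0+0+0 mod 2 = 0
  c[28] = d·G[:,28] = (00000001101110111000010100)·(00000000000000000000000100) mod 2 = 0+0+0+0+0+0+0+0+0+0+0+0+0+0+0+0+0+0+0+0+0+0+0+1+0+0 mod 2 = 1
  c[29] = d·G[:,29] = (00000001101110111000010100)·(00000000000000000000000010) mod 2 = 0+0+0+0+0+0+0+0+0+0+0+0+0+0+0+0+0+0+0+0+0+0+0+0+0+0 mod 2 = 0
  c[30] = d·G[:,30] = (00000001101110111000010100)·(00000000000000000000000001) mod 2 = 0+0+0+0+0+0+0+0+0+0+0+0+0+0+0+0+0+0+0+0+0+0+0+0+0+0 mod 2 = 0
Codeword = 0001000100011011110111000010100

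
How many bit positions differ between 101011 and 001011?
XOR = 100000, count of 1s = 1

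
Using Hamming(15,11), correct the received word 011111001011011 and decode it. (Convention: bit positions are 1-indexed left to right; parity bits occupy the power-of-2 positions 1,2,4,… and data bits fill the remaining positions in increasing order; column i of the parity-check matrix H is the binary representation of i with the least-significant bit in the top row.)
Syndrome s = H · r^T (mod 2), r = 011111001011011:
  s[0] = (101010101010101)·(011111001011011) mod 2 = 0+0+1+0+1+0+0+0+1+0+1+0+0+0+1 mod 2 = 1
  s[1] = (011001100110011)·(011111001011011) mod 2 = 0+1+1+0+0+1+0+0+0+0+1+0+0+1+1 mod 2 = 0
  s[2] = (000111100001111)·(011111001011011) mod 2 = 0+0+0+1+1+1+0+0+0+0+0+1+0+1+1 mod 2 = 0
  s[3] = (000000011111111)·(011111001011011) mod 2 = 0+0+0+0+0+0+0+0+1+0+1+1+0+1+1 mod 2 = 1
Syndrome = 1001
Column 9 of H equals this syndrome → error at bit 9 (1-indexed).
Flip bit 9: 011111001011011 → 011111000011011
Extract data bits at positions {3,5,6,7,9,10,11,12,13,14,15}: 11100011011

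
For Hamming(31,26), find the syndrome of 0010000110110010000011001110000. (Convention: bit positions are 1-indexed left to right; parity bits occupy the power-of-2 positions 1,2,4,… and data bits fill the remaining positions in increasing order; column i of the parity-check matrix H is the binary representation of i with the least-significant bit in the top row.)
Syndrome s = H · r^T (mod 2), r = 0010000110110010000011001110000:
  s[0] = (1010101010101010101010101010101)·(0010000110110010000011001110000) mod 2 = 0+0+1+0+0+0+0+0+1+0+1+0+0+0+1+0+0+0+0+0+1+0+0+0+1+0+1+0+0+0+0 mod 2 = 1
  s[1] = (0110011001100110011001100110011)·(0010000110110010000011001110000) mod 2 = 0+0+1+0+0+0+0+0+0+0+1+0+0+0+1+0+0+0+0+0+0+1+0+0+0+1+1+0+0+0+0 mod 2 = 0
  s[2] = (0001111000011110000111100001111)·(0010000110110010000011001110000) mod 2 = 0+0+0+0+0+0+0+0+0+0+0+1+0+0+1+0+0+0+0+0+1+1+0+0+0+0+0+0+0+0+0 mod 2 = 0
  s[3] = (0000000111111110000000011111111)·(0010000110110010000011001110000) mod 2 = 0+0+0+0+0+0+0+1+1+0+1+1+0+0+1+0+0+0+0+0+0+0+0+0+1+1+1+0+0+0+0 mod 2 = 0
  s[4] = (0000000000000001111111111111111)·(0010000110110010000011001110000) mod 2 = 0+0+0+0+0+0+0+0+0+0+0+0+0+0+0+0+0+0+0+0+1+1+0+0+1+1+1+0+0+0+0 mod 2 = 1
Syndrome = 10001
Non-zero syndrome: error at position 17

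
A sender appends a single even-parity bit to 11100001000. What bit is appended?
Sum of data bits: 1+1+1+0+0+0+0+1+0+0+0 = 4.
4 mod 2 = 0, so parity bit = 0.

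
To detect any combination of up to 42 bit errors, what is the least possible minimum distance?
Detecting e errors requires d_min ≥ e + 1 = 42 + 1 = 43.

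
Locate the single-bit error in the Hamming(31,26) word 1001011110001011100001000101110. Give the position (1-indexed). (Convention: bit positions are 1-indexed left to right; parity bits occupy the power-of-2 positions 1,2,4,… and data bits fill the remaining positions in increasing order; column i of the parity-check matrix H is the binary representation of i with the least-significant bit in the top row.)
Syndrome s = H · r^T (mod 2), r = 1001011110001011100001000101110:
  s[0] = (1010101010101010101010101010101)·(1001011110001011100001000101110) mod 2 = 1+0+0+0+0+0+1+0+1+0+0+0+1+0+1+0+1+0+0+0+0+0+0+0+0+0+0+0+1+0+0 mod 2 = 1
  s[1] = (0110011001100110011001100110011)·(1001011110001011100001000101110) mod 2 = 0+0+0+0+0+1+1+0+0+0+0+0+0+0+1+0+0+0+0+0+0+1+0+0+0+1+0+0+0+1+0 mod 2 = 0
  s[2] = (0001111000011110000111100001111)·(1001011110001011100001000101110) mod 2 = 0+0+0+1+0+1+1+0+0+0+0+0+1+0+1+0+0+0+0+0+0+1+0+0+0+0+0+1+1+1+0 mod 2 = 1
  s[3] = (0000000111111110000000011111111)·(1001011110001011100001000101110) mod 2 = 0+0+0+0+0+0+0+1+1+0+0+0+1+0+1+0+0+0+0+0+0+0+0+0+0+1+0+1+1+1+0 mod 2 = 0
  s[4] = (0000000000000001111111111111111)·(1001011110001011100001000101110) mod 2 = 0+0+0+0+0+0+0+0+0+0+0+0+0+0+0+1+1+0+0+0+0+1+0+0+0+1+0+1+1+1+0 mod 2 = 1
Syndrome = 10101
Column i of H is the binary representation of i, so the syndrome is the binary index of the flipped bit.
Read s = 10101 with s[0] as LSB: 1·2^0 + 0·2^1 + 1·2^2 + 0·2^3 + 1·2^4 = 21.
Error is at bit position 21.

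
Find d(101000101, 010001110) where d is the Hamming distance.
XOR = 111001011, count of 1s = 6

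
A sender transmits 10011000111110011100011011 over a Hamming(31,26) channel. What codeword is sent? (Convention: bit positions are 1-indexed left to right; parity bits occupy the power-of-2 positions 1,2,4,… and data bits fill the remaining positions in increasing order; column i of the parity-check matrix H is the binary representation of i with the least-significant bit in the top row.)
Codeword c = d · G (mod 2), d = 10011000111110011100011011:
  c[0] = d·G[:,0] = (10011000111110011100011011)·(11011010101101010101010101) mod 2 = 1+0+0+1+1+0+0+0+1+0+1+1+0+0+0+1+0+1+0+0+0+1+0+0+0+1 mod 2 = 0
  c[1] = d·G[:,1] = (10011000111110011100011011)·(10110110011011001100110011) mod 2 = 1+0+0+1+0+0+0+0+0+1+1+0+1+0+0+0+1+1+0+0+0+1+0+0+1+1 mod 2 = 0
  c[2] = d·G[:,2] = (10011000111110011100011011)·(10000000000000000000000000) mod 2 = 1+0+0+0+0+0+0+0+0+0+0+0+0+0+0+0+0+0+0+0+0+0+0+0+0+0 mod 2 = 1
  c[3] = d·G[:,3] = (10011000111110011100011011)·(01110001111000111100001111) mod 2 = 0+0+0+1+0+0+0+0+1+1+1+0+0+0+0+1+1+1+0+0+0+0+1+0+1+1 mod 2 = 0
  c[4] = d·G[:,4] = (10011000111110011100011011)·(01000000000000000000000000) mod 2 = 0+0+0+0+0+0+0+0+0+0+0+0+0+0+0+0+0+0+0+0+0+0+0+0+0+0 mod 2 = 0
  c[5] = d·G[:,5] = (10011000111110011100011011)·(00100000000000000000000000) mod 2 = 0+0+0+0+0+0+0+0+0+0+0+0+0+0+0+0+0+0+0+0+0+0+0+0+0+0 mod 2 = 0
  c[6] = d·G[:,6] = (10011000111110011100011011)·(00010000000000000000000000) mod 2 = 0+0+0+1+0+0+0+0+0+0+0+0+0+0+0+0+0+0+0+0+0+0+0+0+0+0 mod 2 = 1
  c[7] = d·G[:,7] = (10011000111110011100011011)·(00001111111000000011111111) mod 2 = 0+0+0+0+1+0+0+0+1+1+1+0+0+0+0+0+0+0+0+0+0+1+1+0+1+1 mod 2 = 0
  c[8] = d·G[:,8] = (10011000111110011100011011)·(00001000000000000000000000) mod 2 = 0+0+0+0+1+0+0+0+0+0+0+0+0+0+0+0+0+0+0+0+0+0+0+0+0+0 mod 2 = 1
  c[9] = d·G[:,9] = (10011000111110011100011011)·(00000100000000000000000000) mod 2 = 0+0+0+0+0+0+0+0+0+0+0+0+0+0+0+0+0+0+0+0+0+0+0+0+0+0 mod 2 = 0
  c[10] = d·G[:,10] = (10011000111110011100011011)·(00000010000000000000000000) mod 2 = 0+0+0+0+0+0+0+0+0+0+0+0+0+0+0+0+0+0+0+0+0+0+0+0+0+0 mod 2 = 0
  c[11] = d·G[:,11] = (10011000111110011100011011)·(00000001000000000000000000) mod 2 = 0+0+0+0+0+0+0+0+0+0+0+0+0+0+0+0+0+0+0+0+0+0+0+0+0+0 mod 2 = 0
  c[12] = d·G[:,12] = (10011000111110011100011011)·(00000000100000000000000000) mod 2 = 0+0+0+0+0+0+0+0+1+0+0+0+0+0+0+0+0+0+0+0+0+0+0+0+0+0 mod 2 = 1
  c[13] = d·G[:,13] = (10011000111110011100011011)·(00000000010000000000000000) mod 2 = 0+0+0+0+0+0+0+0+0+1+0+0+0+0+0+0+0+0+0+0+0+0+0+0+0+0 mod 2 = 1
  c[14] = d·G[:,14] = (10011000111110011100011011)·(00000000001000000000000000) mod 2 = 0+0+0+0+0+0+0+0+0+0+1+0+0+0+0+0+0+0+0+0+0+0+0+0+0+0 mod 2 = 1
  c[15] = d·G[:,15] = (10011000111110011100011011)·(00000000000111111111111111) mod 2 = 0+0+0+0+0+0+0+0+0+0+0+1+1+0+0+1+1+1+0+0+0+1+1+0+1+1 mod 2 = 1
  c[16] = d·G[:,16] = (10011000111110011100011011)·(00000000000100000000000000) mod 2 = 0+0+0+0+0+0+0+0+0+0+0+1+0+0+0+0+0+0+0+0+0+0+0+0+0+0 mod 2 = 1
  c[17] = d·G[:,17] = (10011000111110011100011011)·(00000000000010000000000000) mod 2 = 0+0+0+0+0+0+0+0+0+0+0+0+1+0+0+0+0+0+0+0+0+0+0+0+0+0 mod 2 = 1
  c[18] = d·G[:,18] = (10011000111110011100011011)·(00000000000001000000000000) mod 2 = 0+0+0+0+0+0+0+0+0+0+0+0+0+0+0+0+0+0+0+0+0+0+0+0+0+0 mod 2 = 0
  c[19] = d·G[:,19] = (10011000111110011100011011)·(00000000000000100000000000) mod 2 = 0+0+0+0+0+0+0+0+0+0+0+0+0+0+0+0+0+0+0+0+0+0+0+0+0+0 mod 2 = 0
  c[20] = d·G[:,20] = (10011000111110011100011011)·(00000000000000010000000000) mod 2 = 0+0+0+0+0+0+0+0+0+0+0+0+0+0+0+1+0+0+0+0+0+0+0+0+0+0 mod 2 = 1
  c[21] = d·G[:,21] = (10011000111110011100011011)·(00000000000000001000000000) mod 2 = 0+0+0+0+0+0+0+0+0+0+0+0+0+0+0+0+1+0+0+0+0+0+0+0+0+0 mod 2 = 1
  c[22] = d·G[:,22] = (10011000111110011100011011)·(00000000000000000100000000) mod 2 = 0+0+0+0+0+0+0+0+0+0+0+0+0+0+0+0+0+1+0+0+0+0+0+0+0+0 mod 2 = 1
  c[23] = d·G[:,23] = (10011000111110011100011011)·(00000000000000000010000000) mod 2 = 0+0+0+0+0+0+0+0+0+0+0+0+0+0+0+0+0+0+0+0+0+0+0+0+0+0 mod 2 = 0
  c[24] = d·G[:,24] = (10011000111110011100011011)·(00000000000000000001000000) mod 2 = 0+0+0+0+0+0+0+0+0+0+0+0+0+0+0+0+0+0+0+0+0+0+0+0+0+0 mod 2 = 0
  c[25] = d·G[:,25] = (10011000111110011100011011)·(00000000000000000000100000) mod 2 = 0+0+0+0+0+0+0+0+0+0+0+0+0+0+0+0+0+0+0+0+0+0+0+0+0+0 mod 2 = 0
  c[26] = d·G[:,26] = (10011000111110011100011011)·(00000000000000000000010000) mod 2 = 0+0+0+0+0+0+0+0+0+0+0+0+0+0+0+0+0+0+0+0+0+1+0+0+0+0 mod 2 = 1
  c[27] = d·G[:,27] = (10011000111110011100011011)·(00000000000000000000001000) mod 2 = 0+0+0+0+0+0+0+0+0+0+0+0+0+0+0+0+0+0+0+0+0+0+1+0+0+0 mod 2 = 1
  c[28] = d·G[:,28] = (10011000111110011100011011)·(00000000000000000000000100) mod 2 = 0+0+0+0+0+0+0+0+0+0+0+0+0+0+0+0+0+0+0+0+0+0+0+0+0+0 mod 2 = 0
  c[29] = d·G[:,29] = (10011000111110011100011011)·(00000000000000000000000010) mod 2 = 0+0+0+0+0+0+0+0+0+0+0+0+0+0+0+0+0+0+0+0+0+0+0+0+1+0 mod 2 = 1
  c[30] = d·G[:,30] = (10011000111110011100011011)·(00000000000000000000000001) mod 2 = 0+0+0+0+0+0+0+0+0+0+0+0+0+0+0+0+0+0+0+0+0+0+0+0+0+1 mod 2 = 1
Codeword = 0010001010001111110011100011011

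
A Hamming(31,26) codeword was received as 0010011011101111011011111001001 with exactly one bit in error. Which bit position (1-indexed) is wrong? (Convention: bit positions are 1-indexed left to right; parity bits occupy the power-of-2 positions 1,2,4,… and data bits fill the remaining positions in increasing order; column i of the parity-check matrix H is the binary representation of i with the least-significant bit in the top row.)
Syndrome s = H · r^T (mod 2), r = 0010011011101111011011111001001:
  s[0] = (1010101010101010101010101010101)·(0010011011101111011011111001001) mod 2 = 0+0+1+0+0+0+1+0+1+0+1+0+1+0+1+0+0+0+1+0+1+0+1+0+1+0+0+0+0+0+1 mod 2 = 1
  s[1] = (0110011001100110011001100110011)·(0010011011101111011011111001001) mod 2 = 0+0+1+0+0+1+1+0+0+1+1+0+0+1+1+0+0+1+1+0+0+1+1+0+0+0+0+0+0+0+1 mod 2 = 0
  s[2] = (0001111000011110000111100001111)·(0010011011101111011011111001001) mod 2 = 0+0+0+0+0+1+1+0+0+0+0+0+1+1+1+0+0+0+0+0+1+1+1+0+0+0+0+1+0+0+1 mod 2 = 0
  s[3] = (0000000111111110000000011111111)·(0010011011101111011011111001001) mod 2 = 0+0+0+0+0+0+0+0+1+1+1+0+1+1+1+0+0+0+0+0+0+0+0+1+1+0+0+1+0+0+1 mod 2 = 0
  s[4] = (0000000000000001111111111111111)·(0010011011101111011011111001001) mod 2 = 0+0+0+0+0+0+0+0+0+0+0+0+0+0+0+1+0+1+1+0+1+1+1+1+1+0+0+1+0+0+1 mod 2 = 0
Syndrome = 10000
Column i of H is the binary representation of i, so the syndrome is the binary index of the flipped bit.
Read s = 10000 with s[0] as LSB: 1·2^0 + 0·2^1 + 0·2^2 + 0·2^3 + 0·2^4 = 1.
Error is at bit position 1.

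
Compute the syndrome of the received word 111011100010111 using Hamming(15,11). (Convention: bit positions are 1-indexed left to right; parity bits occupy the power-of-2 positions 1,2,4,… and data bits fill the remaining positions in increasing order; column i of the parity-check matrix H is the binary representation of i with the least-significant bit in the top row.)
Syndrome s = H · r^T (mod 2), r = 111011100010111:
  s[0] = (101010101010101)·(111011100010111) mod 2 = 1+0+1+0+1+0+1+0+0+0+1+0+1+0+1 mod 2 = 1
  s[1] = (011001100110011)·(111011100010111) mod 2 = 0+1+1+0+0+1+1+0+0+0+1+0+0+1+1 mod 2 = 1
  s[2] = (000111100001111)·(111011100010111) mod 2 = 0+0+0+0+1+1+1+0+0+0+0+0+1+1+1 mod 2 = 0
  s[3] = (000000011111111)·(111011100010111) mod 2 = 0+0+0+0+0+0+0+0+0+0+1+0+1+1+1 mod 2 = 0
Syndrome = 1100
Non-zero syndrome: error at position 3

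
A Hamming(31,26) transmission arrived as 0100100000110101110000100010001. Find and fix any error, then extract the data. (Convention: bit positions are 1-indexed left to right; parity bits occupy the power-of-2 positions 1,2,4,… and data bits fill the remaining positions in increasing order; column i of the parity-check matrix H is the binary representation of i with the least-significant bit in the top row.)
Syndrome s = H · r^T (mod 2), r = 0100100000110101110000100010001:
  s[0] = (1010101010101010101010101010101)·(0100100000110101110000100010001) mod 2 = 0+0+0+0+1+0+0+0+0+0+1+0+0+0+0+0+1+0+0+0+0+0+1+0+0+0+1+0+0+0+1 mod 2 = 0
  s[1] = (0110011001100110011001100110011)·(0100100000110101110000100010001) mod 2 = 0+1+0+0+0+0+0+0+0+0+1+0+0+1+0+0+0+1+0+0+0+0+1+0+0+0+1+0+0+0+1 mod 2 = 1
  s[2] = (0001111000011110000111100001111)·(0100100000110101110000100010001) mod 2 = 0+0+0+0+1+0+0+0+0+0+0+1+0+1+0+0+0+0+0+0+0+0+1+0+0+0+0+0+0+0+1 mod 2 = 1
  s[3] = (0000000111111110000000011111111)·(0100100000110101110000100010001) mod 2 = 0+0+0+0+0+0+0+0+0+0+1+1+0+1+0+0+0+0+0+0+0+0+0+0+0+0+1+0+0+0+1 mod 2 = 1
  s[4] = (0000000000000001111111111111111)·(0100100000110101110000100010001) mod 2 = 0+0+0+0+0+0+0+0+0+0+0+0+0+0+0+1+1+1+0+0+0+0+1+0+0+0+1+0+0+0+1 mod 2 = 0
Syndrome = 01110
Column 14 of H equals this syndrome → error at bit 14 (1-indexed).
Flip bit 14: 0100100000110101110000100010001 → 0100100000110001110000100010001
Extract data bits at positions {3,5,6,7,9,10,11,12,13,14,15,17,18,19,20,21,22,23,24,25,26,27,28,29,30,31}: 01000011000110000100010001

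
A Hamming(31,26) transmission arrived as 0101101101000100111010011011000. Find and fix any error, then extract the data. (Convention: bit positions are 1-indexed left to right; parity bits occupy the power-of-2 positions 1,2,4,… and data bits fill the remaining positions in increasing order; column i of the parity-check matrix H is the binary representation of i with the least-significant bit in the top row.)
Syndrome s = H · r^T (mod 2), r = 0101101101000100111010011011000:
  s[0] = (1010101010101010101010101010101)·(0101101101000100111010011011000) mod 2 = 0+0+0+0+1+0+1+0+0+0+0+0+0+0+0+0+1+0+1+0+1+0+0+0+1+0+1+0+0+0+0 mod 2 = 1
  s[1] = (0110011001100110011001100110011)·(0101101101000100111010011011000) mod 2 = 0+1+0+0+0+0+1+0+0+1+0+0+0+1+0+0+0+1+1+0+0+0+0+0+0+0+1+0+0+0+0 mod 2 = 1
  s[2] = (0001111000011110000111100001111)·(0101101101000100111010011011000) mod 2 = 0+0+0+1+1+0+1+0+0+0+0+0+0+1+0+0+0+0+0+0+1+0+0+0+0+0+0+1+0+0+0 mod 2 = 0
  s[3] = (0000000111111110000000011111111)·(0101101101000100111010011011000) mod 2 = 0+0+0+0+0+0+0+1+0+1+0+0+0+1+0+0+0+0+0+0+0+0+0+1+1+0+1+1+0+0+0 mod 2 = 1
  s[4] = (0000000000000001111111111111111)·(0101101101000100111010011011000) mod 2 = 0+0+0+0+0+0+0+0+0+0+0+0+0+0+0+0+1+1+1+0+1+0+0+1+1+0+1+1+0+0+0 mod 2 = 0
Syndrome = 11010
Column 11 of H equals this syndrome → error at bit 11 (1-indexed).
Flip bit 11: 0101101101000100111010011011000 → 0101101101100100111010011011000
Extract data bits at positions {3,5,6,7,9,10,11,12,13,14,15,17,18,19,20,21,22,23,24,25,26,27,28,29,30,31}: 01010110010111010011011000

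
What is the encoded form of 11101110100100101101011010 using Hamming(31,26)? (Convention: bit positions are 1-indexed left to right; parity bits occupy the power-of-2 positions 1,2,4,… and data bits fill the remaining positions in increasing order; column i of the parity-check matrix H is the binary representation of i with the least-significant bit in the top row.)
Codeword c = d · G (mod 2), d = 11101110100100101101011010:
  c[0] = d·G[:,0] = (11101110100100101101011010)·(11011010101101010101010101) mod 2 = 1+1+0+0+1+0+1+0+1+0+0+1+0+0+0+0+0+1+0+1+0+1+0+0+0+0 mod 2 = 1
  c[1] = d·G[:,1] = (11101110100100101101011010)·(10110110011011001100110011) mod 2 = 1+0+1+0+0+1+1+0+0+0+0+0+0+0+0+0+1+1+0+0+0+1+0+0+1+0 mod 2 = 0
  c[2] = d·G[:,2] = (11101110100100101101011010)·(10000000000000000000000000) mod 2 = 1+0+0+0+0+0+0+0+0+0+0+0+0+0+0+0+0+0+0+0+0+0+0+0+0+0 mod 2 = 1
  c[3] = d·G[:,3] = (11101110100100101101011010)·(01110001111000111100001111) mod 2 = 0+1+1+0+0+0+0+0+1+0+0+0+0+0+1+0+1+1+0+0+0+0+1+0+1+0 mod 2 = 0
  c[4] = d·G[:,4] = (11101110100100101101011010)·(01000000000000000000000000) mod 2 = 0+1+0+0+0+0+0+0+0+0+0+0+0+0+0+0+0+0+0+0+0+0+0+0+0+0 mod 2 = 1
  c[5] = d·G[:,5] = (11101110100100101101011010)·(00100000000000000000000000) mod 2 = 0+0+1+0+0+0+0+0+0+0+0+0+0+0+0+0+0+0+0+0+0+0+0+0+0+0 mod 2 = 1
  c[6] = d·G[:,6] = (11101110100100101101011010)·(00010000000000000000000000) mod 2 = 0+0+0+0+0+0+0+0+0+0+0+0+0+0+0+0+0+0+0+0+0+0+0+0+0+0 mod 2 = 0
  c[7] = d·G[:,7] = (11101110100100101101011010)·(00001111111000000011111111) mod 2 = 0+0+0+0+1+1+1+0+1+0+0+0+0+0+0+0+0+0+0+1+0+1+1+0+1+0 mod 2 = 0
  c[8] = d·G[:,8] = (11101110100100101101011010)·(00001000000000000000000000) mod 2 = 0+0+0+0+1+0+0+0+0+0+0+0+0+0+0+0+0+0+0+0+0+0+0+0+0+0 mod 2 = 1
  c[9] = d·G[:,9] = (11101110100100101101011010)·(00000100000000000000000000) mod 2 = 0+0+0+0+0+1+0+0+0+0+0+0+0+0+0+0+0+0+0+0+0+0+0+0+0+0 mod 2 = 1
  c[10] = d·G[:,10] = (11101110100100101101011010)·(00000010000000000000000000) mod 2 = 0+0+0+0+0+0+1+0+0+0+0+0+0+0+0+0+0+0+0+0+0+0+0+0+0+0 mod 2 = 1
  c[11] = d·G[:,11] = (11101110100100101101011010)·(00000001000000000000000000) mod 2 = 0+0+0+0+0+0+0+0+0+0+0+0+0+0+0+0+0+0+0+0+0+0+0+0+0+0 mod 2 = 0
  c[12] = d·G[:,12] = (11101110100100101101011010)·(00000000100000000000000000) mod 2 = 0+0+0+0+0+0+0+0+1+0+0+0+0+0+0+0+0+0+0+0+0+0+0+0+0+0 mod 2 = 1
  c[13] = d·G[:,13] = (11101110100100101101011010)·(00000000010000000000000000) mod 2 = 0+0+0+0+0+0+0+0+0+0+0+0+0+0+0+0+0+0+0+0+0+0+0+0+0+0 mod 2 = 0
  c[14] = d·G[:,14] = (11101110100100101101011010)·(00000000001000000000000000) mod 2 = 0+0+0+0+0+0+0+0+0+0+0+0+0+0+0+0+0+0+0+0+0+0+0+0+0+0 mod 2 = 0
  c[15] = d·G[:,15] = (11101110100100101101011010)·(00000000000111111111111111) mod 2 = 0+0+0+0+0+0+0+0+0+0+0+1+0+0+1+0+1+1+0+1+0+1+1+0+1+0 mod 2 = 0
  c[16] = d·G[:,16] = (11101110100100101101011010)·(00000000000100000000000000) mod 2 = 0+0+0+0+0+0+0+0+0+0+0+1+0+0+0+0+0+0+0+0+0+0+0+0+0+0 mod 2 = 1
  c[17] = d·G[:,17] = (11101110100100101101011010)·(00000000000010000000000000) mod 2 = 0+0+0+0+0+0+0+0+0+0+0+0+0+0+0+0+0+0+0+0+0+0+0+0+0+0 mod 2 = 0
  c[18] = d·G[:,18] = (11101110100100101101011010)·(00000000000001000000000000) mod 2 = 0+0+0+0+0+0+0+0+0+0+0+0+0+0+0+0+0+0+0+0+0+0+0+0+0+0 mod 2 = 0
  c[19] = d·G[:,19] = (11101110100100101101011010)·(00000000000000100000000000) mod 2 = 0+0+0+0+0+0+0+0+0+0+0+0+0+0+1+0+0+0+0+0+0+0+0+0+0+0 mod 2 = 1
  c[20] = d·G[:,20] = (11101110100100101101011010)·(00000000000000010000000000) mod 2 = 0+0+0+0+0+0+0+0+0+0+0+0+0+0+0+0+0+0+0+0+0+0+0+0+0+0 mod 2 = 0
  c[21] = d·G[:,21] = (11101110100100101101011010)·(00000000000000001000000000) mod 2 = 0+0+0+0+0+0+0+0+0+0+0+0+0+0+0+0+1+0+0+0+0+0+0+0+0+0 mod 2 = 1
  c[22] = d·G[:,22] = (11101110100100101101011010)·(00000000000000000100000000) mod 2 = 0+0+0+0+0+0+0+0+0+0+0+0+0+0+0+0+0+1+0+0+0+0+0+0+0+0 mod 2 = 1
  c[23] = d·G[:,23] = (11101110100100101101011010)·(00000000000000000010000000) mod 2 = 0+0+0+0+0+0+0+0+0+0+0+0+0+0+0+0+0+0+0+0+0+0+0+0+0+0 mod 2 = 0
  c[24] = d·G[:,24] = (11101110100100101101011010)·(00000000000000000001000000) mod 2 = 0+0+0+0+0+0+0+0+0+0+0+0+0+0+0+0+0+0+0+1+0+0+0+0+0+0 mod 2 = 1
  c[25] = d·G[:,25] = (11101110100100101101011010)·(00000000000000000000100000) mod 2 = 0+0+0+0+0+0+0+0+0+0+0+0+0+0+0+0+0+0+0+0+0+0+0+0+0+0 mod 2 = 0
  c[26] = d·G[:,26] = (11101110100100101101011010)·(00000000000000000000010000) mod 2 = 0+0+0+0+0+0+0+0+0+0+0+0+0+0+0+0+0+0+0+0+0+1+0+0+0+0 mod 2 = 1
  c[27] = d·G[:,27] = (11101110100100101101011010)·(00000000000000000000001000) mod 2 = 0+0+0+0+0+0+0+0+0+0+0+0+0+0+0+0+0+0+0+0+0+0+1+0+0+0 mod 2 = 1
  c[28] = d·G[:,28] = (11101110100100101101011010)·(00000000000000000000000100) mod 2 = 0+0+0+0+0+0+0+0+0+0+0+0+0+0+0+0+0+0+0+0+0+0+0+0+0+0 mod 2 = 0
  c[29] = d·G[:,29] = (11101110100100101101011010)·(00000000000000000000000010) mod 2 = 0+0+0+0+0+0+0+0+0+0+0+0+0+0+0+0+0+0+0+0+0+0+0+0+1+0 mod 2 = 1
  c[30] = d·G[:,30] = (11101110100100101101011010)·(00000000000000000000000001) mod 2 = 0+0+0+0+0+0+0+0+0+0+0+0+0+0+0+0+0+0+0+0+0+0+0+0+0+0 mod 2 = 0
Codeword = 1010110011101000100101101011010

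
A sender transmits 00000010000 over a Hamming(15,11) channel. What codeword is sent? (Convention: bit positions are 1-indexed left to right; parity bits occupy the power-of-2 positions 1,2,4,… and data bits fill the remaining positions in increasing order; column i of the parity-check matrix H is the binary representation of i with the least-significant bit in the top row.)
Codeword c = d · G (mod 2), d = 00000010000:
  c[0] = d·G[:,0] = (00000010000)·(11011010101) mod 2 = 0+0+0+0+0+0+1+0+0+0+0 mod 2 = 1
  c[1] = d·G[:,1] = (00000010000)·(10110110011) mod 2 = 0+0+0+0+0+0+1+0+0+0+0 mod 2 = 1
  c[2] = d·G[:,2] = (00000010000)·(10000000000) mod 2 = 0+0+0+0+0+0+0+0+0+0+0 mod 2 = 0
  c[3] = d·G[:,3] = (00000010000)·(01110001111) mod 2 = 0+0+0+0+0+0+0+0+0+0+0 mod 2 = 0
  c[4] = d·G[:,4] = (00000010000)·(01000000000) mod 2 = 0+0+0+0+0+0+0+0+0+0+0 mod 2 = 0
  c[5] = d·G[:,5] = (00000010000)·(00100000000) mod 2 = 0+0+0+0+0+0+0+0+0+0+0 mod 2 = 0
  c[6] = d·G[:,6] = (00000010000)·(00010000000) mod 2 = 0+0+0+0+0+0+0+0+0+0+0 mod 2 = 0
  c[7] = d·G[:,7] = (00000010000)·(00001111111) mod 2 = 0+0+0+0+0+0+1+0+0+0+0 mod 2 = 1
  c[8] = d·G[:,8] = (00000010000)·(00001000000) mod 2 = 0+0+0+0+0+0+0+0+0+0+0 mod 2 = 0
  c[9] = d·G[:,9] = (00000010000)·(00000100000) mod 2 = 0+0+0+0+0+0+0+0+0+0+0 mod 2 = 0
  c[10] = d·G[:,10] = (00000010000)·(00000010000) mod 2 = 0+0+0+0+0+0+1+0+0+0+0 mod 2 = 1
  c[11] = d·G[:,11] = (00000010000)·(00000001000) mod 2 = 0+0+0+0+0+0+0+0+0+0+0 mod 2 = 0
  c[12] = d·G[:,12] = (00000010000)·(00000000100) mod 2 = 0+0+0+0+0+0+0+0+0+0+0 mod 2 = 0
  c[13] = d·G[:,13] = (00000010000)·(00000000010) mod 2 = 0+0+0+0+0+0+0+0+0+0+0 mod 2 = 0
  c[14] = d·G[:,14] = (00000010000)·(00000000001) mod 2 = 0+0+0+0+0+0+0+0+0+0+0 mod 2 = 0
Codeword = 110000010010000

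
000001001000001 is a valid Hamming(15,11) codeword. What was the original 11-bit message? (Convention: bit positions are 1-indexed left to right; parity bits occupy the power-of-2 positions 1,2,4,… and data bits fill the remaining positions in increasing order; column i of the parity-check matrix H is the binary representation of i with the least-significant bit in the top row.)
Parity bits occupy power-of-2 positions; data bits are at positions {3,5,6,7,9,10,11,12,13,14,15} (1-indexed).
Extract: c[3]=0 c[5]=0 c[6]=1 c[7]=0 c[9]=1 c[10]=0 c[11]=0 c[12]=0 c[13]=0 c[14]=0 c[15]=1
Data = 00101000001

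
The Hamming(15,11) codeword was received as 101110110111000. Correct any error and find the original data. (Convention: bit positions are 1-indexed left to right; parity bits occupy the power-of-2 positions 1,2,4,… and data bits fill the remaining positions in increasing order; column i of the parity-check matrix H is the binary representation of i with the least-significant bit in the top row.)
Syndrome s = H · r^T (mod 2), r = 101110110111000:
  s[0] = (101010101010101)·(101110110111000) mod 2 = 1+0+1+0+1+0+1+0+0+0+1+0+0+0+0 mod 2 = 1
  s[1] = (011001100110011)·(101110110111000) mod 2 = 0+0+1+0+0+0+1+0+0+1+1+0+0+0+0 mod 2 = 0
  s[2] = (000111100001111)·(101110110111000) mod 2 = 0+0+0+1+1+0+1+0+0+0+0+1+0+0+0 mod 2 = 0
  s[3] = (000000011111111)·(101110110111000) mod 2 = 0+0+0+0+0+0+0+1+0+1+1+1+0+0+0 mod 2 = 0
Syndrome = 1000
Column 1 of H equals this syndrome → error at bit 1 (1-indexed).
Flip bit 1: 101110110111000 → 001110110111000
Extract data bits at positions {3,5,6,7,9,10,11,12,13,14,15}: 11010111000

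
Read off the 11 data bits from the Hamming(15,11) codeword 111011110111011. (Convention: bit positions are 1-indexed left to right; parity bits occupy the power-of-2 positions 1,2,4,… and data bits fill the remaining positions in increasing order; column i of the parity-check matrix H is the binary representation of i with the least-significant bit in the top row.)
Parity bits occupy power-of-2 positions; data bits are at positions {3,5,6,7,9,10,11,12,13,14,15} (1-indexed).
Extract: c[3]=1 c[5]=1 c[6]=1 c[7]=1 c[9]=0 c[10]=1 c[11]=1 c[12]=1 c[13]=0 c[14]=1 c[15]=1
Data = 11110111011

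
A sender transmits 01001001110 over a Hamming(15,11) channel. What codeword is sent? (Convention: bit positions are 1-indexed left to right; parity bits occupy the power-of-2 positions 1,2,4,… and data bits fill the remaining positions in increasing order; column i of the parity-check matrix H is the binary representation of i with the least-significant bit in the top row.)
Codeword c = d · G (mod 2), d = 01001001110:
  c[0] = d·G[:,0] = (01001001110)·(11011010101) mod 2 = 0+1+0+0+1+0+0+0+1+0+0 mod 2 = 1
  c[1] = d·G[:,1] = (01001001110)·(10110110011) mod 2 = 0+0+0+0+0+0+0+0+0+1+0 mod 2 = 1
  c[2] = d·G[:,2] = (01001001110)·(10000000000) mod 2 = 0+0+0+0+0+0+0+0+0+0+0 mod 2 = 0
  c[3] = d·G[:,3] = (01001001110)·(01110001111) mod 2 = 0+1+0+0+0+0+0+1+1+1+0 mod 2 = 0
  c[4] = d·G[:,4] = (01001001110)·(01000000000) mod 2 = 0+1+0+0+0+0+0+0+0+0+0 mod 2 = 1
  c[5] = d·G[:,5] = (01001001110)·(00100000000) mod 2 = 0+0+0+0+0+0+0+0+0+0+0 mod 2 = 0
  c[6] = d·G[:,6] = (01001001110)·(00010000000) mod 2 = 0+0+0+0+0+0+0+0+0+0+0 mod 2 = 0
  c[7] = d·G[:,7] = (01001001110)·(00001111111) mod 2 = 0+0+0+0+1+0+0+1+1+1+0 mod 2 = 0
  c[8] = d·G[:,8] = (01001001110)·(00001000000) mod 2 = 0+0+0+0+1+0+0+0+0+0+0 mod 2 = 1
  c[9] = d·G[:,9] = (01001001110)·(00000100000) mod 2 = 0+0+0+0+0+0+0+0+0+0+0 mod 2 = 0
  c[10] = d·G[:,10] = (01001001110)·(00000010000) mod 2 = 0+0+0+0+0+0+0+0+0+0+0 mod 2 = 0
  c[11] = d·G[:,11] = (01001001110)·(00000001000) mod 2 = 0+0+0+0+0+0+0+1+0+0+0 mod 2 = 1
  c[12] = d·G[:,12] = (01001001110)·(00000000100) mod 2 = 0+0+0+0+0+0+0+0+1+0+0 mod 2 = 1
  c[13] = d·G[:,13] = (01001001110)·(00000000010) mod 2 = 0+0+0+0+0+0+0+0+0+1+0 mod 2 = 1
  c[14] = d·G[:,14] = (01001001110)·(00000000001) mod 2 = 0+0+0+0+0+0+0+0+0+0+0 mod 2 = 0
Codeword = 110010001001110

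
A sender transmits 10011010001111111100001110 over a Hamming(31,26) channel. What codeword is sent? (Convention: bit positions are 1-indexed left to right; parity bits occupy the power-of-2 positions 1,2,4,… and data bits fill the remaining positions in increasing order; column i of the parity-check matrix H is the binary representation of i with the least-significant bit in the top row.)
Codeword c = d · G (mod 2), d = 10011010001111111100001110:
  c[0] = d·G[:,0] = (10011010001111111100001110)·(11011010101101010101010101) mod 2 = 1+0+0+1+1+0+1+0+0+0+1+1+0+1+0+1+0+1+0+0+0+0+0+1+0+0 mod 2 = 0
  c[1] = d·G[:,1] = (10011010001111111100001110)·(10110110011011001100110011) mod 2 = 1+0+0+1+0+0+1+0+0+0+1+0+1+1+0+0+1+1+0+0+0+0+0+0+1+0 mod 2 = 1
  c[2] = d·G[:,2] = (10011010001111111100001110)·(10000000000000000000000000) mod 2 = 1+0+0+0+0+0+0+0+0+0+0+0+0+0+0+0+0+0+0+0+0+0+0+0+0+0 mod 2 = 1
  c[3] = d·G[:,3] = (10011010001111111100001110)·(01110001111000111100001111) mod 2 = 0+0+0+1+0+0+0+0+0+0+1+0+0+0+1+1+1+1+0+0+0+0+1+1+1+0 mod 2 = 1
  c[4] = d·G[:,4] = (10011010001111111100001110)·(01000000000000000000000000) mod 2 = 0+0+0+0+0+0+0+0+0+0+0+0+0+0+0+0+0+0+0+0+0+0+0+0+0+0 mod 2 = 0
  c[5] = d·G[:,5] = (10011010001111111100001110)·(00100000000000000000000000) mod 2 = 0+0+0+0+0+0+0+0+0+0+0+0+0+0+0+0+0+0+0+0+0+0+0+0+0+0 mod 2 = 0
  c[6] = d·G[:,6] = (10011010001111111100001110)·(00010000000000000000000000) mod 2 = 0+0+0+1+0+0+0+0+0+0+0+0+0+0+0+0+0+0+0+0+0+0+0+0+0+0 mod 2 = 1
  c[7] = d·G[:,7] = (10011010001111111100001110)·(00001111111000000011111111) mod 2 = 0+0+0+0+1+0+1+0+0+0+1+0+0+0+0+0+0+0+0+0+0+0+1+1+1+0 mod 2 = 0
  c[8] = d·G[:,8] = (10011010001111111100001110)·(00001000000000000000000000) mod 2 = 0+0+0+0+1+0+0+0+0+0+0+0+0+0+0+0+0+0+0+0+0+0+0+0+0+0 mod 2 = 1
  c[9] = d·G[:,9] = (10011010001111111100001110)·(00000100000000000000000000) mod 2 = 0+0+0+0+0+0+0+0+0+0+0+0+0+0+0+0+0+0+0+0+0+0+0+0+0+0 mod 2 = 0
  c[10] = d·G[:,10] = (10011010001111111100001110)·(00000010000000000000000000) mod 2 = 0+0+0+0+0+0+1+0+0+0+0+0+0+0+0+0+0+0+0+0+0+0+0+0+0+0 mod 2 = 1
  c[11] = d·G[:,11] = (10011010001111111100001110)·(00000001000000000000000000) mod 2 = 0+0+0+0+0+0+0+0+0+0+0+0+0+0+0+0+0+0+0+0+0+0+0+0+0+0 mod 2 = 0
  c[12] = d·G[:,12] = (10011010001111111100001110)·(00000000100000000000000000) mod 2 = 0+0+0+0+0+0+0+0+0+0+0+0+0+0+0+0+0+0+0+0+0+0+0+0+0+0 mod 2 = 0
  c[13] = d·G[:,13] = (10011010001111111100001110)·(00000000010000000000000000) mod 2 = 0+0+0+0+0+0+0+0+0+0+0+0+0+0+0+0+0+0+0+0+0+0+0+0+0+0 mod 2 = 0
  c[14] = d·G[:,14] = (10011010001111111100001110)·(00000000001000000000000000) mod 2 = 0+0+0+0+0+0+0+0+0+0+1+0+0+0+0+0+0+0+0+0+0+0+0+0+0+0 mod 2 = 1
  c[15] = d·G[:,15] = (10011010001111111100001110)·(00000000000111111111111111) mod 2 = 0+0+0+0+0+0+0+0+0+0+0+1+1+1+1+1+1+1+0+0+0+0+1+1+1+0 mod 2 = 0
  c[16] = d·G[:,16] = (10011010001111111100001110)·(00000000000100000000000000) mod 2 = 0+0+0+0+0+0+0+0+0+0+0+1+0+0+0+0+0+0+0+0+0+0+0+0+0+0 mod 2 = 1
  c[17] = d·G[:,17] = (10011010001111111100001110)·(00000000000010000000000000) mod 2 = 0+0+0+0+0+0+0+0+0+0+0+0+1+0+0+0+0+0+0+0+0+0+0+0+0+0 mod 2 = 1
  c[18] = d·G[:,18] = (10011010001111111100001110)·(00000000000001000000000000) mod 2 = 0+0+0+0+0+0+0+0+0+0+0+0+0+1+0+0+0+0+0+0+0+0+0+0+0+0 mod 2 = 1
  c[19] = d·G[:,19] = (10011010001111111100001110)·(00000000000000100000000000) mod 2 = 0+0+0+0+0+0+0+0+0+0+0+0+0+0+1+0+0+0+0+0+0+0+0+0+0+0 mod 2 = 1
  c[20] = d·G[:,20] = (10011010001111111100001110)·(00000000000000010000000000) mod 2 = 0+0+0+0+0+0+0+0+0+0+0+0+0+0+0+1+0+0+0+0+0+0+0+0+0+0 mod 2 = 1
  c[21] = d·G[:,21] = (10011010001111111100001110)·(00000000000000001000000000) mod 2 = 0+0+0+0+0+0+0+0+0+0+0+0+0+0+0+0+1+0+0+0+0+0+0+0+0+0 mod 2 = 1
  c[22] = d·G[:,22] = (10011010001111111100001110)·(00000000000000000100000000) mod 2 = 0+0+0+0+0+0+0+0+0+0+0+0+0+0+0+0+0+1+0+0+0+0+0+0+0+0 mod 2 = 1
  c[23] = d·G[:,23] = (10011010001111111100001110)·(00000000000000000010000000) mod 2 = 0+0+0+0+0+0+0+0+0+0+0+0+0+0+0+0+0+0+0+0+0+0+0+0+0+0 mod 2 = 0
  c[24] = d·G[:,24] = (10011010001111111100001110)·(00000000000000000001000000) mod 2 = 0+0+0+0+0+0+0+0+0+0+0+0+0+0+0+0+0+0+0+0+0+0+0+0+0+0 mod 2 = 0
  c[25] = d·G[:,25] = (10011010001111111100001110)·(00000000000000000000100000) mod 2 = 0+0+0+0+0+0+0+0+0+0+0+0+0+0+0+0+0+0+0+0+0+0+0+0+0+0 mod 2 = 0
  c[26] = d·G[:,26] = (10011010001111111100001110)·(00000000000000000000010000) mod 2 = 0+0+0+0+0+0+0+0+0+0+0+0+0+0+0+0+0+0+0+0+0+0+0+0+0+0 mod 2 = 0
  c[27] = d·G[:,27] = (10011010001111111100001110)·(00000000000000000000001000) mod 2 = 0+0+0+0+0+0+0+0+0+0+0+0+0+0+0+0+0+0+0+0+0+0+1+0+0+0 mod 2 = 1
  c[28] = d·G[:,28] = (10011010001111111100001110)·(00000000000000000000000100) mod 2 = 0+0+0+0+0+0+0+0+0+0+0+0+0+0+0+0+0+0+0+0+0+0+0+1+0+0 mod 2 = 1
  c[29] = d·G[:,29] = (10011010001111111100001110)·(00000000000000000000000010) mod 2 = 0+0+0+0+0+0+0+0+0+0+0+0+0+0+0+0+0+0+0+0+0+0+0+0+1+0 mod 2 = 1
  c[30] = d·G[:,30] = (10011010001111111100001110)·(00000000000000000000000001) mod 2 = 0+0+0+0+0+0+0+0+0+0+0+0+0+0+0+0+0+0+0+0+0+0+0+0+0+0 mod 2 = 0
Codeword = 0111001010100010111111100001110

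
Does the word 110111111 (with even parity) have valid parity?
Sum of all bits: 1+1+0+1+1+1+1+1+1 = 8; 8 mod 2 = 0. Result is 0 → valid parity.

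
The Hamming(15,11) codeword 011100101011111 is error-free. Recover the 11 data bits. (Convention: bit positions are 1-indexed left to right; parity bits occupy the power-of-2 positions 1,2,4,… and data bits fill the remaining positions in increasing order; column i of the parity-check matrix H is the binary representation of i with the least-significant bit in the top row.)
Parity bits occupy power-of-2 positions; data bits are at positions {3,5,6,7,9,10,11,12,13,14,15} (1-indexed).
Extract: c[3]=1 c[5]=0 c[6]=0 c[7]=1 c[9]=1 c[10]=0 c[11]=1 c[12]=1 c[13]=1 c[14]=1 c[15]=1
Data = 10011011111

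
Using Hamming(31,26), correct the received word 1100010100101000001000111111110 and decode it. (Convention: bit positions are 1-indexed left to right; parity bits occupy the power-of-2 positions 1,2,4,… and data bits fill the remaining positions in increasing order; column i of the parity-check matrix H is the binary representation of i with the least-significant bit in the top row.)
Syndrome s = H · r^T (mod 2), r = 1100010100101000001000111111110:
  s[0] = (1010101010101010101010101010101)·(1100010100101000001000111111110) mod 2 = 1+0+0+0+0+0+0+0+0+0+1+0+1+0+0+0+0+0+1+0+0+0+1+0+1+0+1+0+1+0+0 mod 2 = 0
  s[1] = (0110011001100110011001100110011)·(1100010100101000001000111111110) mod 2 = 0+1+0+0+0+1+0+0+0+0+1+0+0+0+0+0+0+0+1+0+0+0+1+0+0+1+1+0+0+1+0 mod 2 = 0
  s[2] = (0001111000011110000111100001111)·(1100010100101000001000111111110) mod 2 = 0+0+0+0+0+1+0+0+0+0+0+0+1+0+0+0+0+0+0+0+0+0+1+0+0+0+0+1+1+1+0 mod 2 = 0
  s[3] = (0000000111111110000000011111111)·(1100010100101000001000111111110) mod 2 = 0+0+0+0+0+0+0+1+0+0+1+0+1+0+0+0+0+0+0+0+0+0+0+1+1+1+1+1+1+1+0 mod 2 = 0
  s[4] = (0000000000000001111111111111111)·(1100010100101000001000111111110) mod 2 = 0+0+0+0+0+0+0+0+0+0+0+0+0+0+0+0+0+0+1+0+0+0+1+1+1+1+1+1+1+1+0 mod 2 = 1
Syndrome = 00001
Column 16 of H equals this syndrome → error at bit 16 (1-indexed).
Flip bit 16: 1100010100101000001000111111110 → 1100010100101001001000111111110
Extract data bits at positions {3,5,6,7,9,10,11,12,13,14,15,17,18,19,20,21,22,23,24,25,26,27,28,29,30,31}: 00100010100001000111111110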